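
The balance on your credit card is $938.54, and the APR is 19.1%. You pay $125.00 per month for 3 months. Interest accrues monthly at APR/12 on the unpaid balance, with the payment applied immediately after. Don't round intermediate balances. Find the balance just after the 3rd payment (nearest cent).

$603.07

Monthly rate r = 19.1%/12 = 1.59167% = 0.0159167.
Each month: B ← B·(1+r) − $125.00.
Month 1: interest $14.94; balance after payment $828.48.
Month 2: interest $13.19; balance after payment $716.67.
Month 3: interest $11.41; balance after payment $603.07.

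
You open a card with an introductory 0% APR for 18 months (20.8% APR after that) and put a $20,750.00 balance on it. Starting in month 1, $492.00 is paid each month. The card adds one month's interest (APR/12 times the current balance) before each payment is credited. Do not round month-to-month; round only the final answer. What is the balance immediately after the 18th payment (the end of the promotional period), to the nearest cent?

Promo months 1–18 at r₀ = 0%/12 = 0; months 19+ at r₁ = 20.8%/12 = 0.0173333.
After month 18 (no interest yet): B = $20,750.00 − 18·$492.00 = $11,894.00.

$11,894.00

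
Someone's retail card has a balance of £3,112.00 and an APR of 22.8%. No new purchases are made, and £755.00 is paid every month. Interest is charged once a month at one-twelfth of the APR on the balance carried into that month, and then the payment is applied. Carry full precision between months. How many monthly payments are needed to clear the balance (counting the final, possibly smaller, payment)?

5 payments

Monthly rate r = 22.8%/12 = 1.9% = 0.019.
Recurrence: B ← B·(1+r) − £755.00.
Month 1: interest £59.13; balance after payment £2,416.13.
Month 2: interest £45.91; balance after payment £1,707.03.
Month 3: interest £32.43; balance after payment £984.47.
Month 4: interest £18.70; balance after payment £248.17.
Month 5: interest £4.72; balance after payment £0.00.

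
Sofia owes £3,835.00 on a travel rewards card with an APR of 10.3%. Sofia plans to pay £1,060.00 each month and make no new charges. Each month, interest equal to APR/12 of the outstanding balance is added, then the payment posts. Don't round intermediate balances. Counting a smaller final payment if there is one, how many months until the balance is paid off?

Monthly rate r = 10.3%/12 = 0.858333% = 0.00858333.
Recurrence: B ← B·(1+r) − £1,060.00.
Month 1: interest £32.92; balance after payment £2,807.92.
Month 2: interest £24.10; balance after payment £1,772.02.
Month 3: interest £15.21; balance after payment £727.23.
Month 4: interest £6.24; balance after payment £0.00.

4 payments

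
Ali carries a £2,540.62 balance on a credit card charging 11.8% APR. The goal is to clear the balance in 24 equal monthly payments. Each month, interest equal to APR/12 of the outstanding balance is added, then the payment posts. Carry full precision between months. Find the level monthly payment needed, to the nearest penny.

Monthly rate r = 11.8%/12 = 0.983333% = 0.00983333.
Level-payment amortization: P = B₀·r / (1 − (1+r)^(−n)) = 2540.62·0.00983333 / (1 − 1.00983^(−24)).
Denominator 1 − (1+r)^(−24) = 0.209308356.
P = 24.9828 / 0.209308356 ≈ 119.36.

£119.36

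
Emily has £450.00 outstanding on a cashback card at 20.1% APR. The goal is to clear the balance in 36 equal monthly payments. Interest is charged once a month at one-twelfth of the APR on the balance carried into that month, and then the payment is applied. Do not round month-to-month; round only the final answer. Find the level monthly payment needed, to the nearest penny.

£16.75

Monthly rate r = 20.1%/12 = 1.675% = 0.01675.
Level-payment amortization: P = B₀·r / (1 − (1+r)^(−n)) = 450.00·0.01675 / (1 − 1.01675^(−36)).
Denominator 1 − (1+r)^(−36) = 0.450092705.
P = 7.5375 / 0.450092705 ≈ 16.75.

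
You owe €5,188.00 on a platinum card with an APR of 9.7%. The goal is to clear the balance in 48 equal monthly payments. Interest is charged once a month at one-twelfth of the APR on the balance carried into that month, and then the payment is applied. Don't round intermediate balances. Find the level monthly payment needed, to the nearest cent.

€130.83

Monthly rate r = 9.7%/12 = 0.808333% = 0.00808333.
Level-payment amortization: P = B₀·r / (1 − (1+r)^(−n)) = 5188.00·0.00808333 / (1 − 1.00808^(−48)).
Denominator 1 − (1+r)^(−48) = 0.320528666.
P = 41.9363 / 0.320528666 ≈ 130.83.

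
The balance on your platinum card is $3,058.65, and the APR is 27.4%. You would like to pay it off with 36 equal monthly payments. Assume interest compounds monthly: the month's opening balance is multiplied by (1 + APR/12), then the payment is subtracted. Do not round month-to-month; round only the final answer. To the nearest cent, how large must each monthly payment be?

$125.53

Monthly rate r = 27.4%/12 = 2.28333% = 0.0228333.
Level-payment amortization: P = B₀·r / (1 − (1+r)^(−n)) = 3058.65·0.0228333 / (1 − 1.02283^(−36)).
Denominator 1 − (1+r)^(−36) = 0.556366253.
P = 69.8392 / 0.556366253 ≈ 125.53.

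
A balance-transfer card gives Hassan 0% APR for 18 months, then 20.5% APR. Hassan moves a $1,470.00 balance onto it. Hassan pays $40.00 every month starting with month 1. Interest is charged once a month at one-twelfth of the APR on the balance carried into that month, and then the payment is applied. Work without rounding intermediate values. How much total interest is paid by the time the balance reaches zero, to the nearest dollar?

$162

Promo months 1–18 at r₀ = 0%/12 = 0; months 19+ at r₁ = 20.5%/12 = 0.0170833.
After month 18 (no interest yet): B = $1,470.00 − 18·$40.00 = $750.00.
Then at r₁ with $40.00/mo: n₂ = −ln(1 − r₁·B/P)/ln(1+r₁) ≈ 22.79 → 23 more payments.
Total paid = 40·$40.00 + $31.85 = $1,631.85; interest = $1,631.85 − $1,470.00 = $161.85.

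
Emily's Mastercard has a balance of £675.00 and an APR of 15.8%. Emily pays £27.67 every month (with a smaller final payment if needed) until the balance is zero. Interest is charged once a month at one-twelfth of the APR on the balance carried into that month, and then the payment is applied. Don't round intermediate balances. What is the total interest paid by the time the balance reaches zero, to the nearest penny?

Monthly rate r = 15.8%/12 = 1.31667% = 0.0131667.
Payoff takes n = ⌈−ln(1 − rB₀/P)/ln(1+r)⌉ = ⌈29.618⌉ = 30 payments; the last is £17.14.
Total paid = 29·£27.67 + £17.14 = £819.57.
Total interest = total paid − principal = £819.57 − £675.00 = £144.57.

£144.57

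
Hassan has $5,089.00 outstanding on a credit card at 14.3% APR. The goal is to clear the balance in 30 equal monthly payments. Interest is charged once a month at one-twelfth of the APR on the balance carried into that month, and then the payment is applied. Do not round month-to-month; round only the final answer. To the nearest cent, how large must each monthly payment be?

$202.76

Monthly rate r = 14.3%/12 = 1.19167% = 0.0119167.
Level-payment amortization: P = B₀·r / (1 − (1+r)^(−n)) = 5089.00·0.0119167 / (1 − 1.01192^(−30)).
Denominator 1 − (1+r)^(−30) = 0.299097626.
P = 60.6439 / 0.299097626 ≈ 202.76.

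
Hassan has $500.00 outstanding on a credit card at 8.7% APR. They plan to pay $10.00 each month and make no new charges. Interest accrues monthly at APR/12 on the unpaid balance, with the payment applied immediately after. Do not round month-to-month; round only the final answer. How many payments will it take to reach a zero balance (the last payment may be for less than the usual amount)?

63 payments

Monthly rate r = 8.7%/12 = 0.725% = 0.00725.
Recurrence: B ← B·(1+r) − $10.00.
Month 1: interest $3.62; balance after payment $493.62.
Month 2: interest $3.58; balance after payment $487.20.
Closed form: n = −ln(1 − rB₀/P)/ln(1+r) = −ln(0.6375)/ln(1.00725) ≈ 62.322, so the balance reaches zero during payment 63.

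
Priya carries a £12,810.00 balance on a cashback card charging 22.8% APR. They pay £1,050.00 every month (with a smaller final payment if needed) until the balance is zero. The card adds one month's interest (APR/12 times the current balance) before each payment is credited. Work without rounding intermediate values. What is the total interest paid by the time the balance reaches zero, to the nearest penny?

Monthly rate r = 22.8%/12 = 1.9% = 0.019.
Payoff takes n = ⌈−ln(1 − rB₀/P)/ln(1+r)⌉ = ⌈14.011⌉ = 15 payments; the last is £11.30.
Total paid = 14·£1,050.00 + £11.30 = £14,711.30.
Total interest = total paid − principal = £14,711.30 − £12,810.00 = £1,901.30.

£1,901.30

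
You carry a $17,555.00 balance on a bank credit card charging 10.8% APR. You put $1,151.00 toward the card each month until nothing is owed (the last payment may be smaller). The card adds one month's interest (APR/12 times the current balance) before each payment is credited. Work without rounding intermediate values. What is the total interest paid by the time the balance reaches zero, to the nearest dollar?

Monthly rate r = 10.8%/12 = 0.9% = 0.009.
Payoff takes n = ⌈−ln(1 − rB₀/P)/ln(1+r)⌉ = ⌈16.479⌉ = 17 payments; the last is $553.02.
Total paid = 16·$1,151.00 + $553.02 = $18,969.02.
Total interest = total paid − principal = $18,969.02 − $17,555.00 = $1,414.02.

$1,414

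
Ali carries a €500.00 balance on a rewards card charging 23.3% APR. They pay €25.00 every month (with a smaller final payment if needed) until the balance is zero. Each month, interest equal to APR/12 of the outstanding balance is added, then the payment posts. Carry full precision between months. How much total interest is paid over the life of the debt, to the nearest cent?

Monthly rate r = 23.3%/12 = 1.94167% = 0.0194167.
Payoff takes n = ⌈−ln(1 − rB₀/P)/ln(1+r)⌉ = ⌈25.562⌉ = 26 payments; the last is €14.10.
Total paid = 25·€25.00 + €14.10 = €639.10.
Total interest = total paid − principal = €639.10 − €500.00 = €139.10.

€139.10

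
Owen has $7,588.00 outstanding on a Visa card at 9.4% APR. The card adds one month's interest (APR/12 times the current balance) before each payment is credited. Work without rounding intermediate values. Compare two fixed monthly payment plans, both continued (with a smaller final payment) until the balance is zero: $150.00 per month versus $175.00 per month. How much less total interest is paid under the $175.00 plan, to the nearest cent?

Monthly rate r = 9.4%/12 = 0.783333% = 0.00783333.
At $150.00/mo: n = ⌈−ln(1 − rB₀/P)/ln(1+r)⌉ = 65 payments (last $100.77); total interest = total paid − $7,588.00 = $2,112.77.
At $175.00/mo: 54 payments (last $32.43); total interest $1,719.43.
Interest saved = $2,112.77 − $1,719.43 = $393.34.

$393.34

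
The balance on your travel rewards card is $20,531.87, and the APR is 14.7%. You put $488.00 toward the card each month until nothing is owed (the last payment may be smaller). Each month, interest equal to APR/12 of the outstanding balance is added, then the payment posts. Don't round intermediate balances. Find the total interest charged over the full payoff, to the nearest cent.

$8,504.29

Monthly rate r = 14.7%/12 = 1.225% = 0.01225.
Payoff takes n = ⌈−ln(1 − rB₀/P)/ln(1+r)⌉ = ⌈59.499⌉ = 60 payments; the last is $244.16.
Total paid = 59·$488.00 + $244.16 = $29,036.16.
Total interest = total paid − principal = $29,036.16 − $20,531.87 = $8,504.29.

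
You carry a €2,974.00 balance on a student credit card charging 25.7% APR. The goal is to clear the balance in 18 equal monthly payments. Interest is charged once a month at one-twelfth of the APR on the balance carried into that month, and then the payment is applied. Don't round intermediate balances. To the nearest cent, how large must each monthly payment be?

Monthly rate r = 25.7%/12 = 2.14167% = 0.0214167.
Level-payment amortization: P = B₀·r / (1 − (1+r)^(−n)) = 2974.00·0.0214167 / (1 − 1.02142^(−18)).
Denominator 1 − (1+r)^(−18) = 0.317115777.
P = 63.6932 / 0.317115777 ≈ 200.85.

€200.85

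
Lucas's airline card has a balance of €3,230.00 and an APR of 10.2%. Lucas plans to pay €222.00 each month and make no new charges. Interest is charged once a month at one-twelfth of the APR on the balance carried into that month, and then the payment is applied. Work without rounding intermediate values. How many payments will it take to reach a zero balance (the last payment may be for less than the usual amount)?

16 months

Monthly rate r = 10.2%/12 = 0.85% = 0.0085.
Recurrence: B ← B·(1+r) − €222.00.
Month 1: interest €27.45; balance after payment €3,035.45.
Month 2: interest €25.80; balance after payment €2,839.26.
Closed form: n = −ln(1 − rB₀/P)/ln(1+r) = −ln(0.87633)/ln(1.0085) ≈ 15.597, so the balance reaches zero during payment 16.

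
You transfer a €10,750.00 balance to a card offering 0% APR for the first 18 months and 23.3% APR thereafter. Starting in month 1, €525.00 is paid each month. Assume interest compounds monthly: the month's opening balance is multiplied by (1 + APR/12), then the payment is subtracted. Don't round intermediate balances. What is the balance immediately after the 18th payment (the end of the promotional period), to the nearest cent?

Promo months 1–18 at r₀ = 0%/12 = 0; months 19+ at r₁ = 23.3%/12 = 0.0194167.
After month 18 (no interest yet): B = €10,750.00 − 18·€525.00 = €1,300.00.

€1,300.00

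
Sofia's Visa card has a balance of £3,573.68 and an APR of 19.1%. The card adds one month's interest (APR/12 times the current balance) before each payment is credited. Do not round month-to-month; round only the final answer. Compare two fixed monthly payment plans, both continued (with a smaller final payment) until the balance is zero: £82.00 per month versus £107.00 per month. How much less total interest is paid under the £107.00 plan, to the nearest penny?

Monthly rate r = 19.1%/12 = 1.59167% = 0.0159167.
At £82.00/mo: n = ⌈−ln(1 − rB₀/P)/ln(1+r)⌉ = 75 payments (last £75.55); total interest = total paid − £3,573.68 = £2,569.87.
At £107.00/mo: 49 payments (last £3.05); total interest £1,565.37.
Interest saved = £2,569.87 − £1,565.37 = £1,004.50.

£1,004.50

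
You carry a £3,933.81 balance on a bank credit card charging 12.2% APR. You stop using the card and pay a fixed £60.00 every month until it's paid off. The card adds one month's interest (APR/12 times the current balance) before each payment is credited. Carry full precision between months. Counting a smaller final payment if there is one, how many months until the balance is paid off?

Monthly rate r = 12.2%/12 = 1.01667% = 0.0101667.
Recurrence: B ← B·(1+r) − £60.00.
Month 1: interest £39.99; balance after payment £3,913.80.
Month 2: interest £39.79; balance after payment £3,893.59.
Closed form: n = −ln(1 − rB₀/P)/ln(1+r) = −ln(0.33344)/ln(1.01017) ≈ 108.578, so the balance reaches zero during payment 109.

109 months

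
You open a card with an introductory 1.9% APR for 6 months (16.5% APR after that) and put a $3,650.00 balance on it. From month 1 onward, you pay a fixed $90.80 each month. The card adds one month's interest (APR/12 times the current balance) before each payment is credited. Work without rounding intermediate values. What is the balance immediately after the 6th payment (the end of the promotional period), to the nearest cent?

Promo months 1–6 at r₀ = 1.9%/12 = 0.00158333; months 7+ at r₁ = 16.5%/12 = 0.01375.
After month 6: iterate B ← B·(1+r₀) − $90.80 for 6 months → $3,137.85.

$3,137.85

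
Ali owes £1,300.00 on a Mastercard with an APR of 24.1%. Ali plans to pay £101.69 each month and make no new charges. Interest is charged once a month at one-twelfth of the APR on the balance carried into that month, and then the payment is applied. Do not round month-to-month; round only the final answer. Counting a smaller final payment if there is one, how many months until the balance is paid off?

Monthly rate r = 24.1%/12 = 2.00833% = 0.0200833.
Recurrence: B ← B·(1+r) − £101.69.
Month 1: interest £26.11; balance after payment £1,224.42.
Month 2: interest £24.59; balance after payment £1,147.32.
Closed form: n = −ln(1 − rB₀/P)/ln(1+r) = −ln(0.74326)/ln(1.02008) ≈ 14.922, so the balance reaches zero during payment 15.

15 months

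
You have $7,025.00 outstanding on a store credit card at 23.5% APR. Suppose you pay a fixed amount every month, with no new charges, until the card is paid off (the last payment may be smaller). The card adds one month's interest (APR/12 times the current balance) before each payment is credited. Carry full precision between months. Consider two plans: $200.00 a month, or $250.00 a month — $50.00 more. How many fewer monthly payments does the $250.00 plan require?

Monthly rate r = 23.5%/12 = 1.95833% = 0.0195833.
At $200.00/mo: n = ⌈−ln(1 − rB₀/P)/ln(1+r)⌉ = 61 payments (last $7.03); total interest = total paid − $7,025.00 = $4,982.03.
At $250.00/mo: 42 payments (last $51.96); total interest $3,276.96.
Payments saved = 61 − 42 = 19.

19 fewer payments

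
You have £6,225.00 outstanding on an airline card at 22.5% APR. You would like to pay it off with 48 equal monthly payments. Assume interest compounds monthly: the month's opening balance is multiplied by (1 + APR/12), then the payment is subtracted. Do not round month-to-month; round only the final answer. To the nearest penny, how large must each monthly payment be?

Monthly rate r = 22.5%/12 = 1.875% = 0.01875.
Level-payment amortization: P = B₀·r / (1 − (1+r)^(−n)) = 6225.00·0.01875 / (1 − 1.01875^(−48)).
Denominator 1 − (1+r)^(−48) = 0.590028038.
P = 116.719 / 0.590028038 ≈ 197.82.

£197.82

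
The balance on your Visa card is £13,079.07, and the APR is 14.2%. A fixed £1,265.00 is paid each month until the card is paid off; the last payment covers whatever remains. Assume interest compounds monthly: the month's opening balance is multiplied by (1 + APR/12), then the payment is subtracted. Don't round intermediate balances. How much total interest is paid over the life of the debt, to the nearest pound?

£955

Monthly rate r = 14.2%/12 = 1.18333% = 0.0118333.
Payoff takes n = ⌈−ln(1 − rB₀/P)/ln(1+r)⌉ = ⌈11.094⌉ = 12 payments; the last is £119.08.
Total paid = 11·£1,265.00 + £119.08 = £14,034.08.
Total interest = total paid − principal = £14,034.08 − £13,079.07 = £955.01.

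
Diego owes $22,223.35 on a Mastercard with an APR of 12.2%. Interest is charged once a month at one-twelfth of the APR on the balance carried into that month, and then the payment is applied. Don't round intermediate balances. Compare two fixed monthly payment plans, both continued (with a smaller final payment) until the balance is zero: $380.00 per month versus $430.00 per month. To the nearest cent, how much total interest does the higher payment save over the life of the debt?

Monthly rate r = 12.2%/12 = 1.01667% = 0.0101667.
At $380.00/mo: n = ⌈−ln(1 − rB₀/P)/ln(1+r)⌉ = 90 payments (last $96.06); total interest = total paid − $22,223.35 = $11,692.71.
At $430.00/mo: 74 payments (last $295.44); total interest $9,462.09.
Interest saved = $11,692.71 − $9,462.09 = $2,230.62.

$2,230.62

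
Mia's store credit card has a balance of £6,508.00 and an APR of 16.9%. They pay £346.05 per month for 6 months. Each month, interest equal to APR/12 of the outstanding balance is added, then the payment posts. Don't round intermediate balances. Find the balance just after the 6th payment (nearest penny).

£4,926.87

Monthly rate r = 16.9%/12 = 1.40833% = 0.0140833.
Each month: B ← B·(1+r) − £346.05.
Month 1: interest £91.65; balance after payment £6,253.60.
Month 2: interest £88.07; balance after payment £5,995.63.
Month 3: interest £84.44; balance after payment £5,734.01.
Month 4: interest £80.75; balance after payment £5,468.72.
Month 5: interest £77.02; balance after payment £5,199.69.
Month 6: interest £73.23; balance after payment £4,926.87.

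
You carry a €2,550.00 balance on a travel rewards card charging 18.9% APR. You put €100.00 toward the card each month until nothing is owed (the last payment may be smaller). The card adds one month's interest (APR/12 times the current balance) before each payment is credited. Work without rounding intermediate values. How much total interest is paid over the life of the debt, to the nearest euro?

€736

Monthly rate r = 18.9%/12 = 1.575% = 0.01575.
Payoff takes n = ⌈−ln(1 − rB₀/P)/ln(1+r)⌉ = ⌈32.862⌉ = 33 payments; the last is €86.26.
Total paid = 32·€100.00 + €86.26 = €3,286.26.
Total interest = total paid − principal = €3,286.26 − €2,550.00 = €736.26.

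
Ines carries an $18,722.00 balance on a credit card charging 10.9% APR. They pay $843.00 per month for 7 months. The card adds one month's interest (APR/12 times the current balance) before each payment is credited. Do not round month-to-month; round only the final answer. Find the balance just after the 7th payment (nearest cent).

$13,881.08

Monthly rate r = 10.9%/12 = 0.908333% = 0.00908333.
Each month: B ← B·(1+r) − $843.00.
Month 1: interest $170.06; balance after payment $18,049.06.
Month 2: interest $163.95; balance after payment $17,370.00.
Month 3: interest $157.78; balance after payment $16,684.78.
Month 4: interest $151.55; balance after payment $15,993.33.
Month 5: interest $145.27; balance after payment $15,295.61.
Month 6: interest $138.94; balance after payment $14,591.54.
Month 7: interest $132.54; balance after payment $13,881.08.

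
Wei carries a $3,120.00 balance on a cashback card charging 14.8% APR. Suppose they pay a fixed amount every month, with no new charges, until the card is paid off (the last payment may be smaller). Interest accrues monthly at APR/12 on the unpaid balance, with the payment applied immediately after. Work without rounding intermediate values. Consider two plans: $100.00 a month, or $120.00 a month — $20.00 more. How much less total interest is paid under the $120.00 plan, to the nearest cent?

Monthly rate r = 14.8%/12 = 1.23333% = 0.0123333.
At $100.00/mo: n = ⌈−ln(1 − rB₀/P)/ln(1+r)⌉ = 40 payments (last $63.37); total interest = total paid − $3,120.00 = $843.37.
At $120.00/mo: 32 payments (last $65.27); total interest $665.27.
Interest saved = $843.37 − $665.27 = $178.10.

$178.10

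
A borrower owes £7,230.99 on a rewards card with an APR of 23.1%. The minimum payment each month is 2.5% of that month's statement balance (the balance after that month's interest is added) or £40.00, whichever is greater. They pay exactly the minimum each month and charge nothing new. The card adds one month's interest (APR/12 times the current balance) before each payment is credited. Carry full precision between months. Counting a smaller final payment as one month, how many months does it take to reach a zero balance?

319 months

Monthly rate r = 23.1%/12 = 1.925% = 0.01925.
While 2.5% of the post-interest balance exceeds £40.00, each month B ← (B·(1+r))·(1 − 0.025), i.e. B shrinks by the factor (1+r)·0.975 = 0.99377.
This holds for months 1–245. Entering month 246 the balance is £1,563.53; 2.5% of the post-interest balance is now below £40.00, so the flat £40.00 minimum applies from here.
From month 246 a fixed £40.00 at rate r clears £1,563.53 in 74 more payments. Total: 245 + 74 = 319 months.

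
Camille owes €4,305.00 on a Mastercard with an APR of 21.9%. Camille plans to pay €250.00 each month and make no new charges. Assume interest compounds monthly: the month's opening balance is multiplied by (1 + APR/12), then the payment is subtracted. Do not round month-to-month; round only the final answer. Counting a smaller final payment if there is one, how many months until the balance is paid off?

21 payments

Monthly rate r = 21.9%/12 = 1.825% = 0.01825.
Recurrence: B ← B·(1+r) − €250.00.
Month 1: interest €78.57; balance after payment €4,133.57.
Month 2: interest €75.44; balance after payment €3,959.00.
Closed form: n = −ln(1 − rB₀/P)/ln(1+r) = −ln(0.68573)/ln(1.01825) ≈ 20.860, so the balance reaches zero during payment 21.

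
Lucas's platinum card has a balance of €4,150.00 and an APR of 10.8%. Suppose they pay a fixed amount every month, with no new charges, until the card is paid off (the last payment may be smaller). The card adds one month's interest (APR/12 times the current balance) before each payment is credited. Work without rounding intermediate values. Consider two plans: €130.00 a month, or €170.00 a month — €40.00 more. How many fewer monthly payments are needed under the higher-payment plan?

Monthly rate r = 10.8%/12 = 0.9% = 0.009.
At €130.00/mo: n = ⌈−ln(1 − rB₀/P)/ln(1+r)⌉ = 38 payments (last €104.49); total interest = total paid − €4,150.00 = €764.49.
At €170.00/mo: 28 payments (last €117.26); total interest €557.26.
Payments saved = 38 − 28 = 10.

10 fewer payments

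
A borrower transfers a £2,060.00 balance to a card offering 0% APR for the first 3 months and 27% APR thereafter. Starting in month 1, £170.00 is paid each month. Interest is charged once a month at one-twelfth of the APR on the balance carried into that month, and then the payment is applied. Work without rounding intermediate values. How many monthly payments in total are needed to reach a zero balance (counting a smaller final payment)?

14 payments

Promo months 1–3 at r₀ = 0%/12 = 0; months 4+ at r₁ = 27%/12 = 0.0225.
After month 3 (no interest yet): B = £2,060.00 − 3·£170.00 = £1,550.00.
Then at r₁ with £170.00/mo: n₂ = −ln(1 − r₁·B/P)/ln(1+r₁) ≈ 10.32 → 11 more payments.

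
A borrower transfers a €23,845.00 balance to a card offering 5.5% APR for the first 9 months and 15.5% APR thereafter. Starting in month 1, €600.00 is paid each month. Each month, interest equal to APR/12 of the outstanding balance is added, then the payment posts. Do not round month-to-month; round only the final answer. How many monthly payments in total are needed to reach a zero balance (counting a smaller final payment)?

Promo months 1–9 at r₀ = 5.5%/12 = 0.00458333; months 10+ at r₁ = 15.5%/12 = 0.0129167.
After month 9: iterate B ← B·(1+r₀) − €600.00 for 9 months → €19,346.77.
Then at r₁ with €600.00/mo: n₂ = −ln(1 − r₁·B/P)/ln(1+r₁) ≈ 41.97 → 42 more payments.

51 payments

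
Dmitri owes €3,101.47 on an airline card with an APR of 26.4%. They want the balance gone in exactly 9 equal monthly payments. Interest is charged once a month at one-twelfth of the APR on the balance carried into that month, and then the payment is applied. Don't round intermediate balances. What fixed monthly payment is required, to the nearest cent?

Monthly rate r = 26.4%/12 = 2.2% = 0.022.
Level-payment amortization: P = B₀·r / (1 − (1+r)^(−n)) = 3101.47·0.022 / (1 − 1.022^(−9)).
Denominator 1 − (1+r)^(−9) = 0.177867271.
P = 68.2323 / 0.177867271 ≈ 383.61.

€383.61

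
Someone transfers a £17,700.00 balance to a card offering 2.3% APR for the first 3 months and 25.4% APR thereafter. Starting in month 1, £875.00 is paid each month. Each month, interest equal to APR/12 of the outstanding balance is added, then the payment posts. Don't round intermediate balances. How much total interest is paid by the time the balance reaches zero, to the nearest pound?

Promo months 1–3 at r₀ = 2.3%/12 = 0.00191667; months 4+ at r₁ = 25.4%/12 = 0.0211667.
After month 3: iterate B ← B·(1+r₀) − £875.00 for 3 months → £15,171.94.
Then at r₁ with £875.00/mo: n₂ = −ln(1 − r₁·B/P)/ln(1+r₁) ≈ 21.83 → 22 more payments.
Total paid = 24·£875.00 + £730.22 = £21,730.22; interest = £21,730.22 − £17,700.00 = £4,030.22.

£4,030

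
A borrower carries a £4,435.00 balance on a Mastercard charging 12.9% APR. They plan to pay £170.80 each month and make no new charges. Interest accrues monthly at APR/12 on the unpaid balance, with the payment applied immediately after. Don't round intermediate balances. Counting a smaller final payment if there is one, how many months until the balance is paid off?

Monthly rate r = 12.9%/12 = 1.075% = 0.01075.
Recurrence: B ← B·(1+r) − £170.80.
Month 1: interest £47.68; balance after payment £4,311.88.
Month 2: interest £46.35; balance after payment £4,187.43.
Closed form: n = −ln(1 − rB₀/P)/ln(1+r) = −ln(0.72087)/ln(1.01075) ≈ 30.610, so the balance reaches zero during payment 31.

31 months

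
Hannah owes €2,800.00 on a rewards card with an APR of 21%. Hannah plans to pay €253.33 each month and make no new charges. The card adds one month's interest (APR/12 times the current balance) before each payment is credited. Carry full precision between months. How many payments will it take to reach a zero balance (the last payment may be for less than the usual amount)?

13 payments

Monthly rate r = 21%/12 = 1.75% = 0.0175.
Recurrence: B ← B·(1+r) − €253.33.
Month 1: interest €49.00; balance after payment €2,595.67.
Month 2: interest €45.42; balance after payment €2,387.76.
Closed form: n = −ln(1 − rB₀/P)/ln(1+r) = −ln(0.80658)/ln(1.0175) ≈ 12.390, so the balance reaches zero during payment 13.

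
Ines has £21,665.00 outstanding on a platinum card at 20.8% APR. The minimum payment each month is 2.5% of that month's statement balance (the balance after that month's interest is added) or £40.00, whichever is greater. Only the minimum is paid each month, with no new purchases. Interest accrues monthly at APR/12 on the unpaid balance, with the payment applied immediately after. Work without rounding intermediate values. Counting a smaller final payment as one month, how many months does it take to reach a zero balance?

390 months

Monthly rate r = 20.8%/12 = 1.73333% = 0.0173333.
While 2.5% of the post-interest balance exceeds £40.00, each month B ← (B·(1+r))·(1 − 0.025), i.e. B shrinks by the factor (1+r)·0.975 = 0.9919.
This holds for months 1–323. Entering month 324 the balance is £1,566.34; 2.5% of the post-interest balance is now below £40.00, so the flat £40.00 minimum applies from here.
From month 324 a fixed £40.00 at rate r clears £1,566.34 in 67 more payments. Total: 323 + 67 = 390 months.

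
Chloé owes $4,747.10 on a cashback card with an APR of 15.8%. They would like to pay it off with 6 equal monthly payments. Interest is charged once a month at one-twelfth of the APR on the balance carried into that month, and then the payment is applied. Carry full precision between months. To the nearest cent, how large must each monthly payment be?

$828.04

Monthly rate r = 15.8%/12 = 1.31667% = 0.0131667.
Level-payment amortization: P = B₀·r / (1 − (1+r)^(−n)) = 4747.10·0.0131667 / (1 − 1.01317^(−6)).
Denominator 1 − (1+r)^(−6) = 0.0754835521.
P = 62.5035 / 0.0754835521 ≈ 828.04.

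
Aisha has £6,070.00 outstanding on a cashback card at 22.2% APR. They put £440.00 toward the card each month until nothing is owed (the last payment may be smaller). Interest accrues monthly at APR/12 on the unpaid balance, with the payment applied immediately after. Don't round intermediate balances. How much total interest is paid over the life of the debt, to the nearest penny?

Monthly rate r = 22.2%/12 = 1.85% = 0.0185.
Payoff takes n = ⌈−ln(1 − rB₀/P)/ln(1+r)⌉ = ⌈16.074⌉ = 17 payments; the last is £33.06.
Total paid = 16·£440.00 + £33.06 = £7,073.06.
Total interest = total paid − principal = £7,073.06 − £6,070.00 = £1,003.06.

£1,003.06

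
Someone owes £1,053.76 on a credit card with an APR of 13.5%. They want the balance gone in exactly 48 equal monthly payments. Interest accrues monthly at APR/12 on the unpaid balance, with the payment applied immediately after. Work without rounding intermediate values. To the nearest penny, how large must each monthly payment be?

£28.53

Monthly rate r = 13.5%/12 = 1.125% = 0.01125.
Level-payment amortization: P = B₀·r / (1 − (1+r)^(−n)) = 1053.76·0.01125 / (1 − 1.01125^(−48)).
Denominator 1 − (1+r)^(−48) = 0.415492163.
P = 11.8548 / 0.415492163 ≈ 28.53.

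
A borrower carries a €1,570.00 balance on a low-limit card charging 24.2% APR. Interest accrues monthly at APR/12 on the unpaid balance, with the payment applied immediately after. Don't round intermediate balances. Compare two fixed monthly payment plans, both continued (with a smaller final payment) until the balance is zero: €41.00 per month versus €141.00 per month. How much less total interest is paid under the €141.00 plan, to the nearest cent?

Monthly rate r = 24.2%/12 = 2.01667% = 0.0201667.
At €41.00/mo: n = ⌈−ln(1 − rB₀/P)/ln(1+r)⌉ = 75 payments (last €4.06); total interest = total paid − €1,570.00 = €1,468.06.
At €141.00/mo: 13 payments (last €104.23); total interest €226.23.
Interest saved = €1,468.06 − €226.23 = €1,241.83.

€1,241.83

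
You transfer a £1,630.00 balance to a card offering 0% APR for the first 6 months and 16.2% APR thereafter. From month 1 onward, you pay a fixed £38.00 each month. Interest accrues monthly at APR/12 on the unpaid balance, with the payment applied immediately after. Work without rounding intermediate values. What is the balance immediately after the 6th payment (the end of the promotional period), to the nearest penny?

£1,402.00

Promo months 1–6 at r₀ = 0%/12 = 0; months 7+ at r₁ = 16.2%/12 = 0.0135.
After month 6 (no interest yet): B = £1,630.00 − 6·£38.00 = £1,402.00.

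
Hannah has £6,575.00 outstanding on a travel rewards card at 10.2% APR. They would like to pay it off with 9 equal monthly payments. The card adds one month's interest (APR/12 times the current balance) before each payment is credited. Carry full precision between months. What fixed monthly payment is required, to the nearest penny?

£761.95

Monthly rate r = 10.2%/12 = 0.85% = 0.0085.
Level-payment amortization: P = B₀·r / (1 − (1+r)^(−n)) = 6575.00·0.0085 / (1 − 1.0085^(−9)).
Denominator 1 − (1+r)^(−9) = 0.0733475527.
P = 55.8875 / 0.0733475527 ≈ 761.95.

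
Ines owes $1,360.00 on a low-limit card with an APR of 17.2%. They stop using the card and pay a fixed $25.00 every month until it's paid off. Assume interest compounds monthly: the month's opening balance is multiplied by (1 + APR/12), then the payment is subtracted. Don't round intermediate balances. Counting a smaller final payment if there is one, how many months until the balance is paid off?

Monthly rate r = 17.2%/12 = 1.43333% = 0.0143333.
Recurrence: B ← B·(1+r) − $25.00.
Month 1: interest $19.49; balance after payment $1,354.49.
Month 2: interest $19.41; balance after payment $1,348.91.
Closed form: n = −ln(1 − rB₀/P)/ln(1+r) = −ln(0.22027)/ln(1.01433) ≈ 106.307, so the balance reaches zero during payment 107.

107 months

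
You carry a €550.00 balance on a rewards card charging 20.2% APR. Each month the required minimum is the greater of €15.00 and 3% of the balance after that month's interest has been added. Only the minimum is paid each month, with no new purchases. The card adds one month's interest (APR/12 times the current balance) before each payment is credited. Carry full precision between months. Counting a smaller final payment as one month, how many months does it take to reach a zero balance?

Monthly rate r = 20.2%/12 = 1.68333% = 0.0168333.
While 3% of the post-interest balance exceeds €15.00, each month B ← (B·(1+r))·(1 − 0.03), i.e. B shrinks by the factor (1+r)·0.97 = 0.98633.
This holds for months 1–9. Entering month 10 the balance is €485.91; 3% of the post-interest balance is now below €15.00, so the flat €15.00 minimum applies from here.
From month 10 a fixed €15.00 at rate r clears €485.91 in 48 more payments. Total: 9 + 48 = 57 months.

57 months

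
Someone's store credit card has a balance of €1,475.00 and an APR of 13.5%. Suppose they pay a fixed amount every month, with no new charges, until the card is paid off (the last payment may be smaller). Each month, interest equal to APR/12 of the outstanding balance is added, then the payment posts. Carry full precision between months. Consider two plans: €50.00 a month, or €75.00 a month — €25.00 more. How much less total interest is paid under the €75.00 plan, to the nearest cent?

Monthly rate r = 13.5%/12 = 1.125% = 0.01125.
At €50.00/mo: n = ⌈−ln(1 − rB₀/P)/ln(1+r)⌉ = 37 payments (last €2.43); total interest = total paid − €1,475.00 = €327.43.
At €75.00/mo: 23 payments (last €26.56); total interest €201.56.
Interest saved = €327.43 − €201.56 = €125.87.

€125.87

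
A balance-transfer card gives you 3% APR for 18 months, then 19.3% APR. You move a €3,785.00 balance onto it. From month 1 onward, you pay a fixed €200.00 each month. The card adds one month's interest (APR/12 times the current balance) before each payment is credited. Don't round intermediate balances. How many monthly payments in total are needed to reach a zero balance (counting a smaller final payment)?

20 payments

Promo months 1–18 at r₀ = 3%/12 = 0.0025; months 19+ at r₁ = 19.3%/12 = 0.0160833.
After month 18: iterate B ← B·(1+r₀) − €200.00 for 18 months → €281.46.
Then at r₁ with €200.00/mo: n₂ = −ln(1 − r₁·B/P)/ln(1+r₁) ≈ 1.43 → 2 more payments.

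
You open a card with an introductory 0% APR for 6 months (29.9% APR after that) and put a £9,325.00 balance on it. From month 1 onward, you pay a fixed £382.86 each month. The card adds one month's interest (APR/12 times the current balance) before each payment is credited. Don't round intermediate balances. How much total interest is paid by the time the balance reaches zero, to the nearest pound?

Promo months 1–6 at r₀ = 0%/12 = 0; months 7+ at r₁ = 29.9%/12 = 0.0249167.
After month 6 (no interest yet): B = £9,325.00 − 6·£382.86 = £7,027.84.
Then at r₁ with £382.86/mo: n₂ = −ln(1 − r₁·B/P)/ln(1+r₁) ≈ 24.84 → 25 more payments.
Total paid = 30·£382.86 + £322.09 = £11,807.89; interest = £11,807.89 − £9,325.00 = £2,482.89.

£2,483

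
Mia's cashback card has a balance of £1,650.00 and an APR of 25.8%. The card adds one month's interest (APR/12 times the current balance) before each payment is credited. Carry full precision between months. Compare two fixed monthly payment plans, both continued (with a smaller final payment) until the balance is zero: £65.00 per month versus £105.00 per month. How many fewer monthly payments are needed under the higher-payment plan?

18 fewer payments

Monthly rate r = 25.8%/12 = 2.15% = 0.0215.
At £65.00/mo: n = ⌈−ln(1 − rB₀/P)/ln(1+r)⌉ = 38 payments (last £6.42); total interest = total paid − £1,650.00 = £761.42.
At £105.00/mo: 20 payments (last £40.26); total interest £385.26.
Payments saved = 38 − 20 = 18.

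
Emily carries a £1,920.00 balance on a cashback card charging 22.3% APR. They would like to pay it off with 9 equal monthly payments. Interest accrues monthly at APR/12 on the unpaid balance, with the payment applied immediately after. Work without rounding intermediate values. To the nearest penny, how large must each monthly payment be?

£233.64

Monthly rate r = 22.3%/12 = 1.85833% = 0.0185833.
Level-payment amortization: P = B₀·r / (1 − (1+r)^(−n)) = 1920.00·0.0185833 / (1 − 1.01858^(−9)).
Denominator 1 − (1+r)^(−9) = 0.152712287.
P = 35.68 / 0.152712287 ≈ 233.64.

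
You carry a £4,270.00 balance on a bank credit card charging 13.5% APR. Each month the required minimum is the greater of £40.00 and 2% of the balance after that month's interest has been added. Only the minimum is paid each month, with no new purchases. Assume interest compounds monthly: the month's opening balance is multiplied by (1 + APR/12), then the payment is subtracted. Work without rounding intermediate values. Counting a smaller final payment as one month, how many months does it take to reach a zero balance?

Monthly rate r = 13.5%/12 = 1.125% = 0.01125.
While 2% of the post-interest balance exceeds £40.00, each month B ← (B·(1+r))·(1 − 0.02), i.e. B shrinks by the factor (1+r)·0.98 = 0.99102.
This holds for months 1–86. Entering month 87 the balance is £1,966.55; 2% of the post-interest balance is now below £40.00, so the flat £40.00 minimum applies from here.
From month 87 a fixed £40.00 at rate r clears £1,966.55 in 72 more payments. Total: 86 + 72 = 158 months.

158 months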